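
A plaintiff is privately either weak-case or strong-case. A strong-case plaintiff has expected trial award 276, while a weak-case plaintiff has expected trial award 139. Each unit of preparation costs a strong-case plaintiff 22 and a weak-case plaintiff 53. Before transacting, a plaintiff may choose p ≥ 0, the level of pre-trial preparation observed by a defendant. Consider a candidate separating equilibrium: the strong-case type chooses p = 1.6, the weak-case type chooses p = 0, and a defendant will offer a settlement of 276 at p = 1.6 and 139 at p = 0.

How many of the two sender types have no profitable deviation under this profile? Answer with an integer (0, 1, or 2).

1

Weak-case type: stay at 0 → 139; mimic → 276 − 53 × 1.6 = 191.2. IC fails (139 < 191.2).
Strong-case type: signal → 276 − 22 × 1.6 = 240.8; deviate to 0 → 139. IC holds (240.8 ≥ 139).
1 of 2 constraints hold, so this profile is not an equilibrium.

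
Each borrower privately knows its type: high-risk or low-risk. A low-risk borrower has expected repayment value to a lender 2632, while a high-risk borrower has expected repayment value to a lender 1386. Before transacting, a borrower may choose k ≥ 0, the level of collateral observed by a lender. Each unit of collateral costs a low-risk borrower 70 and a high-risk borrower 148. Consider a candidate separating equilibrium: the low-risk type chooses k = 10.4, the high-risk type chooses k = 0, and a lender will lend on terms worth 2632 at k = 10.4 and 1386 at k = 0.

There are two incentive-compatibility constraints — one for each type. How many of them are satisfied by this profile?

2

Low-risk type: signal → 2632 − 70 × 10.4 = 1904; deviate to 0 → 1386. IC holds (1904 ≥ 1386).
High-risk type: stay at 0 → 1386; mimic → 2632 − 148 × 10.4 = 1092.8. IC holds (1386 ≥ 1092.8).
2 of 2 constraints hold, so this is a separating equilibrium.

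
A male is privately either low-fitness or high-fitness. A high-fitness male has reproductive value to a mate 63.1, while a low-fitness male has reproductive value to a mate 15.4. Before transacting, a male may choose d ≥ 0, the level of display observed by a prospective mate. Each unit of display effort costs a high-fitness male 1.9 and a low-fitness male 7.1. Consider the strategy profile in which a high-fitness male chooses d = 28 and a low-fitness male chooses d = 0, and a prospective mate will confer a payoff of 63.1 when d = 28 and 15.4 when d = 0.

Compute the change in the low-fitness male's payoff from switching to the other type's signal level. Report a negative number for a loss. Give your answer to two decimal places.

-151.10

Playing d = 0 the low-fitness male receives 15.4.
Deviating to d = 28 brings payment 63.1 at cost 7.1 × 28 = 198.8, netting -135.7.
Gain from deviating: -135.7 − 15.4 = -151.10.
The gain is negative, so the low-fitness type's incentive-compatibility constraint is satisfied.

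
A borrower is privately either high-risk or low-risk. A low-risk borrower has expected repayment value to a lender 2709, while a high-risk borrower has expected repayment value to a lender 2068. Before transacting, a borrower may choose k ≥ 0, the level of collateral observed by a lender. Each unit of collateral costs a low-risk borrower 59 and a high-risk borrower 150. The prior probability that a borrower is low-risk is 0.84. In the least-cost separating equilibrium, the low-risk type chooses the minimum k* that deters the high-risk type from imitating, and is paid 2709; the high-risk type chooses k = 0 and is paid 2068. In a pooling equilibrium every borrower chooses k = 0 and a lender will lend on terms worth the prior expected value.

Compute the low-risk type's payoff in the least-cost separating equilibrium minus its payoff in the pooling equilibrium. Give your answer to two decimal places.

Least-cost separating signal: k* solves 2068 = 2709 − 150·k*, so k* = (2709 − 2068)/150 ≈ 4.2733.
Low-risk type's separating payoff: 2709 − 59 × k* = 2709 − 59 × (2709 − 2068)/150 = 2709 − 37819/150 ≈ 2456.8733.
Pooling payoff: 0.84 × 2709 + 0.16 × 2068 = 2606.44.
Difference: 2456.8733 − 2606.44 = -149.5667, i.e. -149.57 to two decimal places.
The low-risk type would prefer the pooling outcome.

-149.57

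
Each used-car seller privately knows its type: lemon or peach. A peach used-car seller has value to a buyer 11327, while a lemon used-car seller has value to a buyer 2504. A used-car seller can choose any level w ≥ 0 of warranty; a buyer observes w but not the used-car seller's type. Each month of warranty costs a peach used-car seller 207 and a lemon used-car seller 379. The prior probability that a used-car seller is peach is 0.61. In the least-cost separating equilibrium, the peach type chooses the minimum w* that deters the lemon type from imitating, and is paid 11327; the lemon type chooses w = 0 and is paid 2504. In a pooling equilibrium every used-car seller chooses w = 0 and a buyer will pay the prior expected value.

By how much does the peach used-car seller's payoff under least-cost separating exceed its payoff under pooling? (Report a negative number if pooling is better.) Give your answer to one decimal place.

Least-cost separating signal: w* solves 2504 = 11327 − 379·w*, so w* = (11327 − 2504)/379 ≈ 23.2797.
Peach type's separating payoff: 11327 − 207 × w* = 11327 − 207 × (11327 − 2504)/379 = 11327 − 1826361/379 ≈ 6508.106.
Pooling payoff: 0.61 × 11327 + 0.39 × 2504 = 7886.03.
Difference: 6508.106 − 7886.03 = -1377.924, i.e. -1377.9 to one decimal place.
The peach type would prefer the pooling outcome.

-1377.9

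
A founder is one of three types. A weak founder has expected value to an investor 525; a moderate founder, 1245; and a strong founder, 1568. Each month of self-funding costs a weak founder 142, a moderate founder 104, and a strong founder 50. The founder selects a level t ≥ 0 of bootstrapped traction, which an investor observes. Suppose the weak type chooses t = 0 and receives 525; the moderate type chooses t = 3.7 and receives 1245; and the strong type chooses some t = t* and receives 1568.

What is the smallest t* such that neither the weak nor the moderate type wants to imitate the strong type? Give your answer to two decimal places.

Weak type (on-path payoff 525) won't mimic when 525 ≥ 1568 − 142·t*, i.e. t* ≥ 7.35.
Moderate type (on-path payoff 1245 − 104×3.7 = 860.2) won't mimic when 860.2 ≥ 1568 − 104·t*, i.e. t* ≥ 6.81.
Both must hold, so t* = max(7.35, 6.81) = 7.35. The weak type's constraint binds.

7.35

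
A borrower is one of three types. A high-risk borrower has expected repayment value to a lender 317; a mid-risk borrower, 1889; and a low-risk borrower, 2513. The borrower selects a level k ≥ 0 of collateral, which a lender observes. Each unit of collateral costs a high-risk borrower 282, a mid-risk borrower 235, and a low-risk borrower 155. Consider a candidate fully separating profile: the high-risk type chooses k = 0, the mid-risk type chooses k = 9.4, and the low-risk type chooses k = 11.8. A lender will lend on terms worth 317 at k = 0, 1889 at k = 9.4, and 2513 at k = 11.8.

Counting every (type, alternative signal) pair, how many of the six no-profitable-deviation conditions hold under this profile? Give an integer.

High-risk (own payoff 317): to k=9.4 gives 1889 − 282×9.4 = -761.8 → no gain ✓; to k=11.8 gives 2513 − 282×11.8 = -814.6 → no gain ✓.
Mid-risk (own payoff 1889 − 235×9.4 = -320): to k=0 gives 317 → profitable ✗; to k=11.8 gives 2513 − 235×11.8 = -260 → profitable ✗.
Low-risk (own payoff 2513 − 155×11.8 = 684): to k=0 gives 317 → no gain ✓; to k=9.4 gives 1889 − 155×9.4 = 432 → no gain ✓.
4 of the 6 constraints hold; not an equilibrium.

4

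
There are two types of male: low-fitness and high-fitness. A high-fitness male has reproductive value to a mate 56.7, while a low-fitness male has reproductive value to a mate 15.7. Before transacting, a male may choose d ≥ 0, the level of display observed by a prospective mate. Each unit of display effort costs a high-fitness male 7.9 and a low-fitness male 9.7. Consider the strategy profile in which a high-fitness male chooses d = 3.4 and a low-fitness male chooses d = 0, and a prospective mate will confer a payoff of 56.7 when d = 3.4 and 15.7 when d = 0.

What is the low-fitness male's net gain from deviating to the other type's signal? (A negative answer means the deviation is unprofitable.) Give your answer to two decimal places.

Playing d = 0 the low-fitness male receives 15.7.
Deviating to d = 3.4 brings payment 56.7 at cost 9.7 × 3.4 = 32.98, netting 23.72.
Gain from deviating: 23.72 − 15.7 = 8.02.
The gain is positive, so the low-fitness type's incentive-compatibility constraint is violated — this profile is not a separating equilibrium.

8.02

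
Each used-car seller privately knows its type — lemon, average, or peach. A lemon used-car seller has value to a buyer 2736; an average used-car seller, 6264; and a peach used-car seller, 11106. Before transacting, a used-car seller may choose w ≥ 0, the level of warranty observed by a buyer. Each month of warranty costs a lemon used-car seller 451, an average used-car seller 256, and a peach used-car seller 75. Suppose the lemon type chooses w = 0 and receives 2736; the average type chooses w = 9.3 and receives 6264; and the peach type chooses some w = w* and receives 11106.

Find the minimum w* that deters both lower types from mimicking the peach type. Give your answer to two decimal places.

Average type (on-path payoff 6264 − 256×9.3 = 3883.2) won't mimic when 3883.2 ≥ 11106 − 256·w*, i.e. w* ≥ 28.21.
Lemon type (on-path payoff 2736) won't mimic when 2736 ≥ 11106 − 451·w*, i.e. w* ≥ 18.56.
Both must hold, so w* = max(18.56, 28.21) = 28.21. The average type's constraint binds.

28.21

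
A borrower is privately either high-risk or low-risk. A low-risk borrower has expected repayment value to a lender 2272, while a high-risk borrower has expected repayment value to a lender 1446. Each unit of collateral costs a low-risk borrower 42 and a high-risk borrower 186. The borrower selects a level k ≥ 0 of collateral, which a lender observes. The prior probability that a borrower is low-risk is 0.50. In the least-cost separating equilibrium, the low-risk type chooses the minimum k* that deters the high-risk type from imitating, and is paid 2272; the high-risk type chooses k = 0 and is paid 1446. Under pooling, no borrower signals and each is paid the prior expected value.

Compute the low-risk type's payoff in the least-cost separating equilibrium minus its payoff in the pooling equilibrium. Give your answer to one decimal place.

Least-cost separating signal: k* solves 1446 = 2272 − 186·k*, so k* = (2272 − 1446)/186 ≈ 4.4409.
Low-risk type's separating payoff: 2272 − 42 × k* = 2272 − 42 × (2272 − 1446)/186 = 2272 − 34692/186 ≈ 2085.484.
Pooling payoff: 0.50 × 2272 + 0.50 × 1446 = 1859.
Difference: 2085.484 − 1859 = 226.484, i.e. 226.5 to one decimal place.
The low-risk type prefers to separate.

226.5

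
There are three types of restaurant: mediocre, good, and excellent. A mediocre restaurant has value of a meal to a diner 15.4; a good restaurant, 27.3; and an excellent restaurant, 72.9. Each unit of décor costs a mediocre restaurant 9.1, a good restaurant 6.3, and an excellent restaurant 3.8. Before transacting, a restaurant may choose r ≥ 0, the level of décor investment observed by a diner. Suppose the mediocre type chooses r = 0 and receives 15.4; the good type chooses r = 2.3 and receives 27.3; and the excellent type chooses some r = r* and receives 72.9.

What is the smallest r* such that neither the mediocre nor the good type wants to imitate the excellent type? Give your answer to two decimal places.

Mediocre type (on-path payoff 15.4) won't mimic when 15.4 ≥ 72.9 − 9.1·r*, i.e. r* ≥ 6.32.
Good type (on-path payoff 27.3 − 6.3×2.3 = 12.81) won't mimic when 12.81 ≥ 72.9 − 6.3·r*, i.e. r* ≥ 9.54.
Both must hold, so r* = max(6.32, 9.54) = 9.54. The good type's constraint binds.

9.54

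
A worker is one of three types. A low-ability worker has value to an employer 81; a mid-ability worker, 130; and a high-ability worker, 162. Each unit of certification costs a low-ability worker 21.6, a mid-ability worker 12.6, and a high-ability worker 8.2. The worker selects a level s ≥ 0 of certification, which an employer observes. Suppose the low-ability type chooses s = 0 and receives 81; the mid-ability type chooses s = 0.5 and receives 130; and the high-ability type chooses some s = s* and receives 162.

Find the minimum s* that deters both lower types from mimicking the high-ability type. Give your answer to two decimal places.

3.75

Low-ability type (on-path payoff 81) won't mimic when 81 ≥ 162 − 21.6·s*, i.e. s* ≥ 3.75.
Mid-ability type (on-path payoff 130 − 12.6×0.5 = 123.7) won't mimic when 123.7 ≥ 162 − 12.6·s*, i.e. s* ≥ 3.04.
Both must hold, so s* = max(3.75, 3.04) = 3.75. The low-ability type's constraint binds.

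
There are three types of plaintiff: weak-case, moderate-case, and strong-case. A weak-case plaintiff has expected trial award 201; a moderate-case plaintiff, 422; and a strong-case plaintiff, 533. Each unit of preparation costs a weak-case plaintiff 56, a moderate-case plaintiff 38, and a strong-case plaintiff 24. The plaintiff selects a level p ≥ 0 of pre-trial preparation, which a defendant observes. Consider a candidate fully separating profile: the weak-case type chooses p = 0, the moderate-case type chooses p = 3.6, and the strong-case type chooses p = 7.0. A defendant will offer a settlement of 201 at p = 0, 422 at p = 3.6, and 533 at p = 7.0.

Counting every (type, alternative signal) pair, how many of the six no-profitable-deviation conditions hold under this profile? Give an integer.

Weak-case (own payoff 201): to p=3.6 gives 422 − 56×3.6 = 220.4 → profitable ✗; to p=7.0 gives 533 − 56×7.0 = 141 → no gain ✓.
Strong-case (own payoff 533 − 24×7.0 = 365): to p=0 gives 201 → no gain ✓; to p=3.6 gives 422 − 24×3.6 = 335.6 → no gain ✓.
Moderate-case (own payoff 422 − 38×3.6 = 285.2): to p=0 gives 201 → no gain ✓; to p=7.0 gives 533 − 38×7.0 = 267 → no gain ✓.
5 of the 6 constraints hold; not an equilibrium.

5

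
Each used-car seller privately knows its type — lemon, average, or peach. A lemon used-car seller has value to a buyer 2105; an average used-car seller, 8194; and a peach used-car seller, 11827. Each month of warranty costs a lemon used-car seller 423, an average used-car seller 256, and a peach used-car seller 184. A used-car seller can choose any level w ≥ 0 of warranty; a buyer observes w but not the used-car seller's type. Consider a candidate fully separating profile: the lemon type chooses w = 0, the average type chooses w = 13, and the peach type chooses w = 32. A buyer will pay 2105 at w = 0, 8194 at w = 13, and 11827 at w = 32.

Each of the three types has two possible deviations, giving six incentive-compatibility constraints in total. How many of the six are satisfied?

5

Peach (own payoff 11827 − 184×32 = 5939): to w=0 gives 2105 → no gain ✓; to w=13 gives 8194 − 184×13 = 5802 → no gain ✓.
Average (own payoff 8194 − 256×13 = 4866): to w=0 gives 2105 → no gain ✓; to w=32 gives 11827 − 256×32 = 3635 → no gain ✓.
Lemon (own payoff 2105): to w=13 gives 8194 − 423×13 = 2695 → profitable ✗; to w=32 gives 11827 − 423×32 = -1709 → no gain ✓.
5 of the 6 constraints hold; not an equilibrium.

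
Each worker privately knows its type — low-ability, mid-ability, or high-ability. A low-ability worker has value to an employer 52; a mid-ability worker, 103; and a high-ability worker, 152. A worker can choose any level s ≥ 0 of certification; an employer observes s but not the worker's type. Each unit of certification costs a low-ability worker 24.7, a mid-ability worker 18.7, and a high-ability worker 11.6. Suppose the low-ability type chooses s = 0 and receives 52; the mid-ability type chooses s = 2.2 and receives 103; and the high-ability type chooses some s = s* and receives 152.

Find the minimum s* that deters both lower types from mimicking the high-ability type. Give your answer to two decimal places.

Low-ability type (on-path payoff 52) won't mimic when 52 ≥ 152 − 24.7·s*, i.e. s* ≥ 4.05.
Mid-ability type (on-path payoff 103 − 18.7×2.2 = 61.86) won't mimic when 61.86 ≥ 152 − 18.7·s*, i.e. s* ≥ 4.82.
Both must hold, so s* = max(4.05, 4.82) = 4.82. The mid-ability type's constraint binds.

4.82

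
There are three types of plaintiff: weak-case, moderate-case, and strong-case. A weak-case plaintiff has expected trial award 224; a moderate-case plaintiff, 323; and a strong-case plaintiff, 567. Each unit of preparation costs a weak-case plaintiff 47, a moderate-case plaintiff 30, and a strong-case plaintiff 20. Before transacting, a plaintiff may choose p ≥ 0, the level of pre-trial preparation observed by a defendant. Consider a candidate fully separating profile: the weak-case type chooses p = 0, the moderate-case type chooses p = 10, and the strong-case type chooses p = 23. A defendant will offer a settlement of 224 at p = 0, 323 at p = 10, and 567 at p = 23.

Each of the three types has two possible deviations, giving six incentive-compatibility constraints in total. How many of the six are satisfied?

Moderate-case (own payoff 323 − 30×10 = 23): to p=0 gives 224 → profitable ✗; to p=23 gives 567 − 30×23 = -123 → no gain ✓.
Strong-case (own payoff 567 − 20×23 = 107): to p=0 gives 224 → profitable ✗; to p=10 gives 323 − 20×10 = 123 → profitable ✗.
Weak-case (own payoff 224): to p=10 gives 323 − 47×10 = -147 → no gain ✓; to p=23 gives 567 − 47×23 = -514 → no gain ✓.
3 of the 6 constraints hold; not an equilibrium.

3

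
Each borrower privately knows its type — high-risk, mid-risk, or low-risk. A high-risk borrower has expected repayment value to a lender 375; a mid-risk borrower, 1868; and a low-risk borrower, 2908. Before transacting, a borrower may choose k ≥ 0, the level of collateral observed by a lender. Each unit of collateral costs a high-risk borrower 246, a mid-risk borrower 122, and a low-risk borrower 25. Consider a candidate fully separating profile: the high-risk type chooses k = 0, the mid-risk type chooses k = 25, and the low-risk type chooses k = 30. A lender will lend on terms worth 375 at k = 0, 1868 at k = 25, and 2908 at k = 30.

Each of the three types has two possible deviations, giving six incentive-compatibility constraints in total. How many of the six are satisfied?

Low-risk (own payoff 2908 − 25×30 = 2158): to k=0 gives 375 → no gain ✓; to k=25 gives 1868 − 25×25 = 1243 → no gain ✓.
High-risk (own payoff 375): to k=25 gives 1868 − 246×25 = -4282 → no gain ✓; to k=30 gives 2908 − 246×30 = -4472 → no gain ✓.
Mid-risk (own payoff 1868 − 122×25 = -1182): to k=0 gives 375 → profitable ✗; to k=30 gives 2908 − 122×30 = -752 → profitable ✗.
4 of the 6 constraints hold; not an equilibrium.

4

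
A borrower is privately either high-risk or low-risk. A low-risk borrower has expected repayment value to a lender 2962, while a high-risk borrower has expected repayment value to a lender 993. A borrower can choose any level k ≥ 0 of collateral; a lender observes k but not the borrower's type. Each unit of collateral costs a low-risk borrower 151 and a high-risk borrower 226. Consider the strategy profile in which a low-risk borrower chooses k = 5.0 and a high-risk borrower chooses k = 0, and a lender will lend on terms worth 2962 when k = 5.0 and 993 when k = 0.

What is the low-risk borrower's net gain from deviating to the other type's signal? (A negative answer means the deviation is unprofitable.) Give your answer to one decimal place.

-1214.0

Playing k = 5.0 the low-risk borrower receives 2962 − 151 × 5.0 = 2207.
Deviating to k = 0 yields 993 instead.
Gain from deviating: 993 − 2207 = -1214.0.
The gain is negative, so the low-risk type's incentive-compatibility constraint is satisfied.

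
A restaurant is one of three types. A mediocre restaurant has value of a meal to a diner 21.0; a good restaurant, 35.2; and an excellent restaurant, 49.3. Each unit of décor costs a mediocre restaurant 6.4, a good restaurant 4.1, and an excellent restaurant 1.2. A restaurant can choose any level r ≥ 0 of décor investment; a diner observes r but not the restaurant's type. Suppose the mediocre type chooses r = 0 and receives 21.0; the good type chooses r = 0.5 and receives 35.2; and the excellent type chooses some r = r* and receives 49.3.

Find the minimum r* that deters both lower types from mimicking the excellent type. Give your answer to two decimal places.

Mediocre type (on-path payoff 21.0) won't mimic when 21.0 ≥ 49.3 − 6.4·r*, i.e. r* ≥ 4.42.
Good type (on-path payoff 35.2 − 4.1×0.5 = 33.15) won't mimic when 33.15 ≥ 49.3 − 4.1·r*, i.e. r* ≥ 3.94.
Both must hold, so r* = max(4.42, 3.94) = 4.42. The mediocre type's constraint binds.

4.42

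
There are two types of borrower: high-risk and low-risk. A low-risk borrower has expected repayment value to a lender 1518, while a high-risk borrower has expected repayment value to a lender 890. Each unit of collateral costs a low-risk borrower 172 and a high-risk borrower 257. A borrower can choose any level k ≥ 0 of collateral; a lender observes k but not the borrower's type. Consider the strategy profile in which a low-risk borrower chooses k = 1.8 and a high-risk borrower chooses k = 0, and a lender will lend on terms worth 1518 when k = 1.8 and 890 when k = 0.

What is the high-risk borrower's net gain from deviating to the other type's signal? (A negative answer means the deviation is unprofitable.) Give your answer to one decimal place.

Playing k = 0 the high-risk borrower receives 890.
Deviating to k = 1.8 brings payment 1518 at cost 257 × 1.8 = 462.6, netting 1055.4.
Gain from deviating: 1055.4 − 890 = 165.4.
The gain is positive, so the high-risk type's incentive-compatibility constraint is violated — this profile is not a separating equilibrium.

165.4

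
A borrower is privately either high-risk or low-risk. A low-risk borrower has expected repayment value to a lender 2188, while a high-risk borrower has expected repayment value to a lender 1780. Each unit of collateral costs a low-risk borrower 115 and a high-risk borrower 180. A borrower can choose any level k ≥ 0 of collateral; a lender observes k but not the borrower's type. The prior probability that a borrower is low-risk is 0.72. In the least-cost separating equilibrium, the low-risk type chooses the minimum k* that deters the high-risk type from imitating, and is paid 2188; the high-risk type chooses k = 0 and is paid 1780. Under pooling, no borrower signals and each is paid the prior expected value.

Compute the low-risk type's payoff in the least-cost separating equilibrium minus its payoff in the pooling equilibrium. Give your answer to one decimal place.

-146.4

Least-cost separating signal: k* solves 1780 = 2188 − 180·k*, so k* = (2188 − 1780)/180 ≈ 2.2667.
Low-risk type's separating payoff: 2188 − 115 × k* = 2188 − 115 × (2188 − 1780)/180 = 2188 − 46920/180 ≈ 1927.333.
Pooling payoff: 0.72 × 2188 + 0.28 × 1780 = 2073.76.
Difference: 1927.333 − 2073.76 = -146.427, i.e. -146.4 to one decimal place.
The low-risk type would prefer the pooling outcome.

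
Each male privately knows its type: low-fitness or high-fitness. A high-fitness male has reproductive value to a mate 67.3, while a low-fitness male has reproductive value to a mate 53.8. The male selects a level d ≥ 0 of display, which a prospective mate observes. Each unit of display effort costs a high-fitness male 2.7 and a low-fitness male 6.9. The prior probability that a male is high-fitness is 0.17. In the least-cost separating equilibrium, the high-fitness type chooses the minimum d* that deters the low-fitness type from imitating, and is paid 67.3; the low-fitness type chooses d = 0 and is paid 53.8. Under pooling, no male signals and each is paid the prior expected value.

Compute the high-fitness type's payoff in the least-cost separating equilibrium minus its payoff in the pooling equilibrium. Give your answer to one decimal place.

Least-cost separating signal: d* solves 53.8 = 67.3 − 6.9·d*, so d* = (67.3 − 53.8)/6.9 ≈ 1.9565.
High-fitness type's separating payoff: 67.3 − 2.7 × d* = 67.3 − 2.7 × (67.3 − 53.8)/6.9 = 67.3 − 36.45/6.9 ≈ 62.017.
Pooling payoff: 0.17 × 67.3 + 0.83 × 53.8 = 56.095.
Difference: 62.017 − 56.095 = 5.922, i.e. 5.9 to one decimal place.
The high-fitness type prefers to separate.

5.9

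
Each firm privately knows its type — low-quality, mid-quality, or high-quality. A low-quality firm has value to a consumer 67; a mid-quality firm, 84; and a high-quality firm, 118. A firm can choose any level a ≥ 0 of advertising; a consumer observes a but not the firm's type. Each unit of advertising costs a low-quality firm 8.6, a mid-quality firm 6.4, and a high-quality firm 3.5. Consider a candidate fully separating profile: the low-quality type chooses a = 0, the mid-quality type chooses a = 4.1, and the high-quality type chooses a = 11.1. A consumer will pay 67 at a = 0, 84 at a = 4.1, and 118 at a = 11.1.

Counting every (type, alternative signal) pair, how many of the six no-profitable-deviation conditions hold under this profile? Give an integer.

5

High-quality (own payoff 118 − 3.5×11.1 = 79.15): to a=0 gives 67 → no gain ✓; to a=4.1 gives 84 − 3.5×4.1 = 69.65 → no gain ✓.
Mid-quality (own payoff 84 − 6.4×4.1 = 57.76): to a=0 gives 67 → profitable ✗; to a=11.1 gives 118 − 6.4×11.1 = 46.96 → no gain ✓.
Low-quality (own payoff 67): to a=4.1 gives 84 − 8.6×4.1 = 48.74 → no gain ✓; to a=11.1 gives 118 − 8.6×11.1 = 22.54 → no gain ✓.
5 of the 6 constraints hold; not an equilibrium.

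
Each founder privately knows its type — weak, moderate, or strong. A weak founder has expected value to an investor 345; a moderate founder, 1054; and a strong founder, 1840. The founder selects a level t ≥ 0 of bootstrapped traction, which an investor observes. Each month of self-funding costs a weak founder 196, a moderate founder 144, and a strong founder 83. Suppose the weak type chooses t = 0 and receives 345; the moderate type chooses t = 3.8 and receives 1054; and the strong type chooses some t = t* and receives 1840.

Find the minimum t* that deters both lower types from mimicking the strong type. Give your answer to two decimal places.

9.26

Weak type (on-path payoff 345) won't mimic when 345 ≥ 1840 − 196·t*, i.e. t* ≥ 7.63.
Moderate type (on-path payoff 1054 − 144×3.8 = 506.8) won't mimic when 506.8 ≥ 1840 − 144·t*, i.e. t* ≥ 9.26.
Both must hold, so t* = max(7.63, 9.26) = 9.26. The moderate type's constraint binds.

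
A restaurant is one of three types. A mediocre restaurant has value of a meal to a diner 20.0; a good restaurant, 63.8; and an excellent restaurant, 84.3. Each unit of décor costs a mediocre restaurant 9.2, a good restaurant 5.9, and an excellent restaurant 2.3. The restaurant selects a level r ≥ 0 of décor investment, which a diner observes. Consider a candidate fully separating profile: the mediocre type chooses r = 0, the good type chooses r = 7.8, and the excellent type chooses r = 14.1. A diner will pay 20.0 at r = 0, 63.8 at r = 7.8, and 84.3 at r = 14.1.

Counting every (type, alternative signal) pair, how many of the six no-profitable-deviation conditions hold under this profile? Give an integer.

5

Mediocre (own payoff 20.0): to r=7.8 gives 63.8 − 9.2×7.8 = -7.96 → no gain ✓; to r=14.1 gives 84.3 − 9.2×14.1 = -45.42 → no gain ✓.
Good (own payoff 63.8 − 5.9×7.8 = 17.78): to r=0 gives 20.0 → profitable ✗; to r=14.1 gives 84.3 − 5.9×14.1 = 1.11 → no gain ✓.
Excellent (own payoff 84.3 − 2.3×14.1 = 51.87): to r=0 gives 20.0 → no gain ✓; to r=7.8 gives 63.8 − 2.3×7.8 = 45.86 → no gain ✓.
5 of the 6 constraints hold; not an equilibrium.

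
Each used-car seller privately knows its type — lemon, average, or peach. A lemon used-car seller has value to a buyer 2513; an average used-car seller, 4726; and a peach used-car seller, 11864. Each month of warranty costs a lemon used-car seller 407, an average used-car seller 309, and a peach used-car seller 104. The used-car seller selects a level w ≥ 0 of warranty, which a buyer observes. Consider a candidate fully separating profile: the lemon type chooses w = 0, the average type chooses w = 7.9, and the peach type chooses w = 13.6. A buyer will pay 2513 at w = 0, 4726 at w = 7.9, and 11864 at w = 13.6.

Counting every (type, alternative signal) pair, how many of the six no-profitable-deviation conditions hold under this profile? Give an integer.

Lemon (own payoff 2513): to w=7.9 gives 4726 − 407×7.9 = 1510.7 → no gain ✓; to w=13.6 gives 11864 − 407×13.6 = 6328.8 → profitable ✗.
Average (own payoff 4726 − 309×7.9 = 2284.9): to w=0 gives 2513 → profitable ✗; to w=13.6 gives 11864 − 309×13.6 = 7661.6 → profitable ✗.
Peach (own payoff 11864 − 104×13.6 = 10449.6): to w=0 gives 2513 → no gain ✓; to w=7.9 gives 4726 − 104×7.9 = 3904.4 → no gain ✓.
3 of the 6 constraints hold; not an equilibrium.

3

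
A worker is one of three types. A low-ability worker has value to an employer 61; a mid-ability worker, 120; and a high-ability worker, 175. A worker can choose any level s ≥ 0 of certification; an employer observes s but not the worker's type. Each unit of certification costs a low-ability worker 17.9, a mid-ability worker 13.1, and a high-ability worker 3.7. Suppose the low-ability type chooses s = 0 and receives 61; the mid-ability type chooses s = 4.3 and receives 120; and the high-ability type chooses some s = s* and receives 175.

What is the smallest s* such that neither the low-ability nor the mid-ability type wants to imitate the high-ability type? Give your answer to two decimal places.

Low-ability type (on-path payoff 61) won't mimic when 61 ≥ 175 − 17.9·s*, i.e. s* ≥ 6.37.
Mid-ability type (on-path payoff 120 − 13.1×4.3 = 63.67) won't mimic when 63.67 ≥ 175 − 13.1·s*, i.e. s* ≥ 8.50.
Both must hold, so s* = max(6.37, 8.50) = 8.50. The mid-ability type's constraint binds.

8.50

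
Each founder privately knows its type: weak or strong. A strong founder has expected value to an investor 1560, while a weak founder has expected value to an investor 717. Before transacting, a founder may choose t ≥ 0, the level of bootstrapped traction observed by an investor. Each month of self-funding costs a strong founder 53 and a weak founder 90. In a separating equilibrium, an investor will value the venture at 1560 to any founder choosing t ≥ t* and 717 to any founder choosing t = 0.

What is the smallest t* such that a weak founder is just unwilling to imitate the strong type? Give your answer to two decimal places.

9.37

A weak founder choosing t = 0 receives 717.
Imitating at t* instead would pay 1560 at cost 90·t*, netting 1560 − 90·t*.
Indifference: 717 = 1560 − 90·t*, so t* = (1560 − 717) / 90 ≈ 9.37.
At t* the weak type's incentive constraint just binds; the strong type strictly prefers t* since its per-unit cost is lower.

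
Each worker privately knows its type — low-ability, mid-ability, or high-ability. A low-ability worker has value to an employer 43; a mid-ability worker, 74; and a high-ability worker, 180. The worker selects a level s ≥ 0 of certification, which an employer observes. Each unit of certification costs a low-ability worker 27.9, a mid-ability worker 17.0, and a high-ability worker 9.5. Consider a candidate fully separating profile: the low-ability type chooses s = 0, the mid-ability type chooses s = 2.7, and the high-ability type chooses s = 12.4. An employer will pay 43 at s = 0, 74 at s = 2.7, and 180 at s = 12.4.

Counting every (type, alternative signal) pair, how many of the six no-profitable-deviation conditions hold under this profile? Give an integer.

5

Low-ability (own payoff 43): to s=2.7 gives 74 − 27.9×2.7 = -1.33 → no gain ✓; to s=12.4 gives 180 − 27.9×12.4 = -165.96 → no gain ✓.
High-ability (own payoff 180 − 9.5×12.4 = 62.2): to s=0 gives 43 → no gain ✓; to s=2.7 gives 74 − 9.5×2.7 = 48.35 → no gain ✓.
Mid-ability (own payoff 74 − 17.0×2.7 = 28.1): to s=0 gives 43 → profitable ✗; to s=12.4 gives 180 − 17.0×12.4 = -30.8 → no gain ✓.
5 of the 6 constraints hold; not an equilibrium.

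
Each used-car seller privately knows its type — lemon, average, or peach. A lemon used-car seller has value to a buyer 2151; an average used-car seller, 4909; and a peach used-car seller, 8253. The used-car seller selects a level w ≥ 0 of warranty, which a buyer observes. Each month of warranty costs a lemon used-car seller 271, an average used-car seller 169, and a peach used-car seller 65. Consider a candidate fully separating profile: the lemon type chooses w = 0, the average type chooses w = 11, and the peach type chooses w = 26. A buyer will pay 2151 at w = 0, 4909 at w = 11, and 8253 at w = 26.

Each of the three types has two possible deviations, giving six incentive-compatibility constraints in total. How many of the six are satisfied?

5

Lemon (own payoff 2151): to w=11 gives 4909 − 271×11 = 1928 → no gain ✓; to w=26 gives 8253 − 271×26 = 1207 → no gain ✓.
Average (own payoff 4909 − 169×11 = 3050): to w=0 gives 2151 → no gain ✓; to w=26 gives 8253 − 169×26 = 3859 → profitable ✗.
Peach (own payoff 8253 − 65×26 = 6563): to w=0 gives 2151 → no gain ✓; to w=11 gives 4909 − 65×11 = 4194 → no gain ✓.
5 of the 6 constraints hold; not an equilibrium.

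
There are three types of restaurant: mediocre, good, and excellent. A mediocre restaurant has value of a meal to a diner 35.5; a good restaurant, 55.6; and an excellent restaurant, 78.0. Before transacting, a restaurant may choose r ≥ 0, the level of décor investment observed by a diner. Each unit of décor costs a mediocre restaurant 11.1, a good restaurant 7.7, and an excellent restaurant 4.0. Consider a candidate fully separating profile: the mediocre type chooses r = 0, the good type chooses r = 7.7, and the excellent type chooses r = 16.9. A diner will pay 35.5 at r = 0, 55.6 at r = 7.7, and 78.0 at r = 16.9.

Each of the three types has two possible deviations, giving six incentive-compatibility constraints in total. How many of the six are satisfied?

Excellent (own payoff 78.0 − 4.0×16.9 = 10.4): to r=0 gives 35.5 → profitable ✗; to r=7.7 gives 55.6 − 4.0×7.7 = 24.8 → profitable ✗.
Good (own payoff 55.6 − 7.7×7.7 = -3.69): to r=0 gives 35.5 → profitable ✗; to r=16.9 gives 78.0 − 7.7×16.9 = -52.13 → no gain ✓.
Mediocre (own payoff 35.5): to r=7.7 gives 55.6 − 11.1×7.7 = -29.87 → no gain ✓; to r=16.9 gives 78.0 − 11.1×16.9 = -109.59 → no gain ✓.
3 of the 6 constraints hold; not an equilibrium.

3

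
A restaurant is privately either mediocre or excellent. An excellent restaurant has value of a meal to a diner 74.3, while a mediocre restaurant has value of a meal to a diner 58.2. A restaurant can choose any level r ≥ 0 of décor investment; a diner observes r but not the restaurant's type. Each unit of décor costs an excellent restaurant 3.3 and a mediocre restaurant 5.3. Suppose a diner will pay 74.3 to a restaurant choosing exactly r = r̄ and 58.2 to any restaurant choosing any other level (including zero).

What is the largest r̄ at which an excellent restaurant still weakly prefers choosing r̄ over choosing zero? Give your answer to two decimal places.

Choosing r̄ yields the excellent type 74.3 − 3.3·r̄; choosing zero yields 58.2.
The excellent type is indifferent at 74.3 − 3.3·r̄ = 58.2, i.e. r̄ = (74.3 − 58.2) / 3.3 ≈ 4.88.
For any r̄ above 4.88 the excellent type would rather pool at zero, so separation collapses.

4.88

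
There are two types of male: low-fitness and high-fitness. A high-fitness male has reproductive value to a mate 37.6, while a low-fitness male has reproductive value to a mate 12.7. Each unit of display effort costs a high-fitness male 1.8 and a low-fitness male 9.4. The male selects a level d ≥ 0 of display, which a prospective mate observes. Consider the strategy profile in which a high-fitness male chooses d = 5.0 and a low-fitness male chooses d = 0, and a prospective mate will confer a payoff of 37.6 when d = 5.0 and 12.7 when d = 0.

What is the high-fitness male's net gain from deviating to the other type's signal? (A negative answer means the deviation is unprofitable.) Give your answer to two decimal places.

Playing d = 5.0 the high-fitness male receives 37.6 − 1.8 × 5.0 = 28.6.
Deviating to d = 0 yields 12.7 instead.
Gain from deviating: 12.7 − 28.6 = -15.90.
The gain is negative, so the high-fitness type's incentive-compatibility constraint is satisfied.

-15.90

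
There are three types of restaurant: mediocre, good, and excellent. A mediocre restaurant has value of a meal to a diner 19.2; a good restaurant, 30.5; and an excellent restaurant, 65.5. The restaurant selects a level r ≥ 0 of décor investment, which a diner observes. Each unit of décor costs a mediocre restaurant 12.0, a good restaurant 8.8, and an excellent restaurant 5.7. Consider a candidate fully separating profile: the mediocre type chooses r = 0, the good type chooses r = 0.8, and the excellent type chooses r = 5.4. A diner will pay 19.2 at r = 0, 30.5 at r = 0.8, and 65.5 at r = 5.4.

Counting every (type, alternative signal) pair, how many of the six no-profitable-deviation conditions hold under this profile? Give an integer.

Good (own payoff 30.5 − 8.8×0.8 = 23.46): to r=0 gives 19.2 → no gain ✓; to r=5.4 gives 65.5 − 8.8×5.4 = 17.98 → no gain ✓.
Mediocre (own payoff 19.2): to r=0.8 gives 30.5 − 12.0×0.8 = 20.9 → profitable ✗; to r=5.4 gives 65.5 − 12.0×5.4 = 0.7 → no gain ✓.
Excellent (own payoff 65.5 − 5.7×5.4 = 34.72): to r=0 gives 19.2 → no gain ✓; to r=0.8 gives 30.5 − 5.7×0.8 = 25.94 → no gain ✓.
5 of the 6 constraints hold; not an equilibrium.

5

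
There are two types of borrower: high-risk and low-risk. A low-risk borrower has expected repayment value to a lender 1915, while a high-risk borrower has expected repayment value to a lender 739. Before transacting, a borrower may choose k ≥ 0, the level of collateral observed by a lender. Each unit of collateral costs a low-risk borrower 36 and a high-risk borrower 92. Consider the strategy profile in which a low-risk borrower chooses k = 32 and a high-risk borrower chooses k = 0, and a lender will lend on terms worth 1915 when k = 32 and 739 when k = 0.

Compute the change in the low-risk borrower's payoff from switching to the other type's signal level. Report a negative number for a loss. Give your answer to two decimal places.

-24.00

Playing k = 32 the low-risk borrower receives 1915 − 36 × 32 = 763.
Deviating to k = 0 yields 739 instead.
Gain from deviating: 739 − 763 = -24.00.
The gain is negative, so the low-risk type's incentive-compatibility constraint is satisfied.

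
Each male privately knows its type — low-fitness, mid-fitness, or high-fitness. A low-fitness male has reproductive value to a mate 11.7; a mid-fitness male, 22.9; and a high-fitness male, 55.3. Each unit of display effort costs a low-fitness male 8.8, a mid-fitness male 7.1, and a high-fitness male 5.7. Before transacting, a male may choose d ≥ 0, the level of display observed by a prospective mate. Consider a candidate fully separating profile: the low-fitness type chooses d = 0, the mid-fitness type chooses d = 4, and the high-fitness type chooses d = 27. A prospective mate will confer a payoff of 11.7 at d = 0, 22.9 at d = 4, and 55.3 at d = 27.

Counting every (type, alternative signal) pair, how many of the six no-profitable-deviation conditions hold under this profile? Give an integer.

Low-fitness (own payoff 11.7): to d=4 gives 22.9 − 8.8×4 = -12.3 → no gain ✓; to d=27 gives 55.3 − 8.8×27 = -182.3 → no gain ✓.
Mid-fitness (own payoff 22.9 − 7.1×4 = -5.5): to d=0 gives 11.7 → profitable ✗; to d=27 gives 55.3 − 7.1×27 = -136.4 → no gain ✓.
High-fitness (own payoff 55.3 − 5.7×27 = -98.6): to d=0 gives 11.7 → profitable ✗; to d=4 gives 22.9 − 5.7×4 = 0.1 → profitable ✗.
3 of the 6 constraints hold; not an equilibrium.

3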